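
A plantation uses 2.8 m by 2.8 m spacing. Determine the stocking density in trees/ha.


N = 10000 / 2.8^2 = 10000 / 7.84 = 1275.51 ≈ 1276 trees/ha

1276 trees/ha


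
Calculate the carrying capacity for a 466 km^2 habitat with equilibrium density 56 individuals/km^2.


K = 56 * 466 = 26096 individuals

26096 individuals


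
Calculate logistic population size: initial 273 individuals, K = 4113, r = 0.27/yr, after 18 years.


(K - N0)/N0 = (4113 - 273)/273 = 3840/273 = 14.0659
r*t = 0.27 * 18 = 4.86; exp(-4.86) = 0.00775048
14.0659 * 0.00775048 = 0.109017
1 + 0.109017 = 1.10902
N = 4113 / 1.10902 = 3708.68 ≈ 3709

3709


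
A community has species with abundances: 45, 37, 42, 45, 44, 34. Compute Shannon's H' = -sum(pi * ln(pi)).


Total N = 45 + 37 + 42 + 45 + 44 + 34 = 247
Per-species terms:
  p = 45/247 = 0.182186; ln(p) = -1.702727; p*ln(p) = 0.182186 * (-1.702727) = -0.310213
  p = 37/247 = 0.149798; ln(p) = -1.898468; p*ln(p) = 0.149798 * (-1.898468) = -0.284387
  p = 42/247 = 0.170040; ln(p) = -1.771722; p*ln(p) = 0.170040 * (-1.771722) = -0.301264
  p = 45/247 = 0.182186; ln(p) = -1.702727; p*ln(p) = 0.182186 * (-1.702727) = -0.310213
  p = 44/247 = 0.178138; ln(p) = -1.725197; p*ln(p) = 0.178138 * (-1.725197) = -0.307323
  p = 34/247 = 0.137652; ln(p) = -1.983027; p*ln(p) = 0.137652 * (-1.983027) = -0.272968
sum(p*ln(p)) = (-0.310213) + (-0.284387) + (-0.301264) + (-0.310213) + (-0.307323) + (-0.272968) = -1.786368
H' = -(-1.786368) = 1.786368 ≈ 1.7864

1.7864


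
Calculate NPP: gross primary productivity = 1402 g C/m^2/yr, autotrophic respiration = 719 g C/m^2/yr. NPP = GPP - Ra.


NPP = GPP - Ra = 1402 - 719 = 683 g C/m^2/yr

683 g C/m^2/yr


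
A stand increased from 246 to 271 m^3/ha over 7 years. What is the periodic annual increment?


PAI = (V2 - V1) / period = (271 - 246) / 7 = 25 / 7 = 3.5714 ≈ 3.57 m^3/ha/yr

3.57 m^3/ha/yr


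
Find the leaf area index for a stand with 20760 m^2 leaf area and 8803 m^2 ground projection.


LAI = 20760 / 8803 = 2.3583 ≈ 2.36

2.36


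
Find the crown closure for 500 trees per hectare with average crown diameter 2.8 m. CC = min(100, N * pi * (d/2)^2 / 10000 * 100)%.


(d/2)^2 = (2.8/2)^2 = 1.4^2 = 1.96
Crown area = 3.141593 * 1.96 = 6.15752 m^2
N * area / 10000 * 100 = 500 * 6.15752 / 10000 * 100 = 30.7876
CC = min(100, 30.7876) = 30.7876 ≈ 30.8%

30.8%


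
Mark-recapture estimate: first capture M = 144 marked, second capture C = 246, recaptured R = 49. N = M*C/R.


N = M * C / R = 144 * 246 / 49 = 35424 / 49 = 722.94 ≈ 723

723 individuals


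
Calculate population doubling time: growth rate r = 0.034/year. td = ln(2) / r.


td = ln(2) / 0.034 = 0.693147 / 0.034 = 20.3867 ≈ 20.4 years

20.4 years


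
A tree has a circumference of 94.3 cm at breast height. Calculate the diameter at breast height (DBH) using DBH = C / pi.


DBH = C / pi = 94.3 / 3.141593 = 30.0166 ≈ 30.02 cm

30.02 cm


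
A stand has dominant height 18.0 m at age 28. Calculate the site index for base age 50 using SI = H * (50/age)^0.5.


50/28 = 1.78571
(1.78571)^0.5 = 1.33630
SI = 18.0 * 1.33630 = 24.0534 ≈ 24.1 m

24.1 m


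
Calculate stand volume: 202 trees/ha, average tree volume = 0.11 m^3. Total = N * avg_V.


V_stand = 202 * 0.11 = 22.22 ≈ 22.2 m^3/ha

22.2 m^3/ha


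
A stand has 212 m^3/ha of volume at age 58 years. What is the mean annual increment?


MAI = 212 / 58 = 3.6552 ≈ 3.66 m^3/ha/yr

3.66 m^3/ha/yr


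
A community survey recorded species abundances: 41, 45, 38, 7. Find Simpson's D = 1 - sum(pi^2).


Total N = 41 + 45 + 38 + 7 = 131
Per-species terms:
  p = 41/131 = 0.312977; p^2 = 0.312977^2 = 0.097955
  p = 45/131 = 0.343511; p^2 = 0.343511^2 = 0.118000
  p = 38/131 = 0.290076; p^2 = 0.290076^2 = 0.084144
  p = 7/131 = 0.053435; p^2 = 0.053435^2 = 0.002855
sum(p^2) = 0.097955 + 0.118000 + 0.084144 + 0.002855 = 0.302954
D = 1 - 0.302954 = 0.697046 ≈ 0.6970

0.6970


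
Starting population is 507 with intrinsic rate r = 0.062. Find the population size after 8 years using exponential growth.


r*t = 0.062 * 8 = 0.496
exp(0.496) = 1.64214
N = 507 * 1.64214 = 832.565 ≈ 833

833


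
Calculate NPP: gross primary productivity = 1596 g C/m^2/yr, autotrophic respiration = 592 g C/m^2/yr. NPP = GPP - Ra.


NPP = GPP - Ra = 1596 - 592 = 1004 g C/m^2/yr

1004 g C/m^2/yr


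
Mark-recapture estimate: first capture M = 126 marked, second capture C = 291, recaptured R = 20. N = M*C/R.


N = M * C / R = 126 * 291 / 20 = 36666 / 20 = 1833.30 ≈ 1833

1833 individuals


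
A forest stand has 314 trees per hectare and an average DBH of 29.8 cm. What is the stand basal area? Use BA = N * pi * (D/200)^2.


(D/200)^2 = (29.8/200)^2 = 0.149^2 = 0.022201
Individual BA = 3.141593 * 0.022201 = 0.0697465 m^2
Stand BA = 314 * 0.0697465 = 21.9004 ≈ 21.90 m^2/ha

21.90 m^2/ha


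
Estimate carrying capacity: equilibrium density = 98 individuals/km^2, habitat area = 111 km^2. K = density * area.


K = 98 * 111 = 10878 individuals

10878 individuals


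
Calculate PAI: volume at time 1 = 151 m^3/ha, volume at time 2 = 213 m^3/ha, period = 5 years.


PAI = (V2 - V1) / period = (213 - 151) / 5 = 62 / 5 = 12.40 m^3/ha/yr

12.40 m^3/ha/yr


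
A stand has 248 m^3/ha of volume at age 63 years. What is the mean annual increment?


MAI = 248 / 63 = 3.9365 ≈ 3.94 m^3/ha/yr

3.94 m^3/ha/yr


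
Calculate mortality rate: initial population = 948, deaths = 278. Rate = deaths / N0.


Mortality rate = 278 / 948 = 0.293249 ≈ 0.2932

0.2932


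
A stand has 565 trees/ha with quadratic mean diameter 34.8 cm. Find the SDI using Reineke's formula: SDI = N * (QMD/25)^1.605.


QMD/25 = 34.8/25 = 1.392
(1.392)^1.605 = exp(1.605 * ln(1.392)) = exp(1.605 * 0.330742) = exp(0.530841) = 1.70036
SDI = 565 * 1.70036 = 960.703 ≈ 961

961


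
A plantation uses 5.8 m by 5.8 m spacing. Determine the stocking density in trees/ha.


N = 10000 / 5.8^2 = 10000 / 33.64 = 297.265 ≈ 297 trees/ha

297 trees/ha


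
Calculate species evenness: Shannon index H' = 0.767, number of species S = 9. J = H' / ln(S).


ln(9) = 2.19722
J = H' / ln(S) = 0.767 / 2.19722 = 0.349077 ≈ 0.3491

0.3491


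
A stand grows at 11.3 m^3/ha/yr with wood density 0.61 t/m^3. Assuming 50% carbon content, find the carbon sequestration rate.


C = 11.3 * 0.61 * 0.5 = 3.4465 ≈ 3.45 t C/ha/yr

3.45 t C/ha/yr


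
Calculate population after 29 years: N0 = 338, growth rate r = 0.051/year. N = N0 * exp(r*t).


r*t = 0.051 * 29 = 1.479
exp(1.479) = 4.38855
N = 338 * 4.38855 = 1483.33 ≈ 1483

1483


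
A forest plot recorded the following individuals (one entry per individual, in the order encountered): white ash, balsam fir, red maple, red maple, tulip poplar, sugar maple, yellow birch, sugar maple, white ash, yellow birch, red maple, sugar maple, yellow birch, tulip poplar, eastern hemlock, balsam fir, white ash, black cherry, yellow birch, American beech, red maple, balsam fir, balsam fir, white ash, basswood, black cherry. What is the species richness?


Total individuals logged = 26
Distinct species (count of individuals): white ash (4), balsam fir (4), red maple (4), tulip poplar (2), sugar maple (3), yellow birch (4), eastern hemlock (1), black cherry (2), American beech (1), basswood (1)
Species richness = number of distinct species = 10

10


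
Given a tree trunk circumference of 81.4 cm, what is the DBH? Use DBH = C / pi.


DBH = C / pi = 81.4 / 3.141593 = 25.9104 ≈ 25.91 cm

25.91 cm


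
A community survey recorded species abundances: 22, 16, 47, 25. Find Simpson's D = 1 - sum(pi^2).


Total N = 22 + 16 + 47 + 25 = 110
Per-species terms:
  p = 22/110 = 0.200000; p^2 = 0.200000^2 = 0.040000
  p = 16/110 = 0.145455; p^2 = 0.145455^2 = 0.021157
  p = 47/110 = 0.427273; p^2 = 0.427273^2 = 0.182562
  p = 25/110 = 0.227273; p^2 = 0.227273^2 = 0.051653
sum(p^2) = 0.040000 + 0.021157 + 0.182562 + 0.051653 = 0.295372
D = 1 - 0.295372 = 0.704628 ≈ 0.7046

0.7046


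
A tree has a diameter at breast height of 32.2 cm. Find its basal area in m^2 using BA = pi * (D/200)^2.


D/200 = 32.2/200 = 0.161 m
(D/200)^2 = 0.161^2 = 0.025921
BA = 3.141593 * 0.025921 = 0.0814332 ≈ 0.0814 m^2

0.0814 m^2


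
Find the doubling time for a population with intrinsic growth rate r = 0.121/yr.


td = ln(2) / 0.121 = 0.693147 / 0.121 = 5.72849 ≈ 5.7 years

5.7 years


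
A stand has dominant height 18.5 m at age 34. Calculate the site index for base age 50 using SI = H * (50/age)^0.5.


50/34 = 1.47059
(1.47059)^0.5 = 1.21268
SI = 18.5 * 1.21268 = 22.4346 ≈ 22.4 m

22.4 m


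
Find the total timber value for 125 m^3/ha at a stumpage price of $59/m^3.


Value = 125 * 59 = $7375/ha

$7375/ha


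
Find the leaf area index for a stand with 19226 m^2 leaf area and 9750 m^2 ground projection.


LAI = 19226 / 9750 = 1.9719 ≈ 1.97

1.97


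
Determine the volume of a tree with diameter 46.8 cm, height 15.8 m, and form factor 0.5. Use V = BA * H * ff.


(D/200)^2 = (46.8/200)^2 = 0.234^2 = 0.054756
BA = 3.141593 * 0.054756 = 0.172021 m^2
V = 0.172021 * 15.8 * 0.5 = 1.35897 ≈ 1.359 m^3

1.359 m^3


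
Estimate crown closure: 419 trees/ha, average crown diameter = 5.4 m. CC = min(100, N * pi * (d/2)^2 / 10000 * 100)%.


(d/2)^2 = (5.4/2)^2 = 2.7^2 = 7.29
Crown area = 3.141593 * 7.29 = 22.9022 m^2
N * area / 10000 * 100 = 419 * 22.9022 / 10000 * 100 = 95.9602
CC = min(100, 95.9602) = 95.9602 ≈ 96.0%

96.0%


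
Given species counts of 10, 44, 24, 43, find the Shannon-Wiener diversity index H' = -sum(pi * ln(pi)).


Total N = 10 + 44 + 24 + 43 = 121
Per-species terms:
  p = 10/121 = 0.082645; ln(p) = -2.493201; p*ln(p) = 0.082645 * (-2.493201) = -0.206051
  p = 44/121 = 0.363636; ln(p) = -1.011602; p*ln(p) = 0.363636 * (-1.011602) = -0.367855
  p = 24/121 = 0.198347; ln(p) = -1.617737; p*ln(p) = 0.198347 * (-1.617737) = -0.320873
  p = 43/121 = 0.355372; ln(p) = -1.034590; p*ln(p) = 0.355372 * (-1.034590) = -0.367664
sum(p*ln(p)) = (-0.206051) + (-0.367855) + (-0.320873) + (-0.367664) = -1.262443
H' = -(-1.262443) = 1.262443 ≈ 1.2624

1.2624


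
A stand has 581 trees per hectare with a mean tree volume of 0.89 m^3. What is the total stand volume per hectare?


V_stand = 581 * 0.89 = 517.09 ≈ 517.1 m^3/ha

517.1 m^3/ha


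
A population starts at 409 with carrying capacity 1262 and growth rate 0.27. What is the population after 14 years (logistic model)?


(K - N0)/N0 = (1262 - 409)/409 = 853/409 = 2.08557
r*t = 0.27 * 14 = 3.78; exp(-3.78) = 0.0228227
2.08557 * 0.0228227 = 0.0475983
1 + 0.0475983 = 1.04760
N = 1262 / 1.04760 = 1204.66 ≈ 1205

1205


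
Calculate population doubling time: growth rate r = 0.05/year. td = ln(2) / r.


td = ln(2) / 0.05 = 0.693147 / 0.05 = 13.8629 ≈ 13.9 years

13.9 years


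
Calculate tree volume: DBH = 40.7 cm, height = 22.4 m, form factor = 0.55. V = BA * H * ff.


(D/200)^2 = (40.7/200)^2 = 0.2035^2 = 0.04141225
BA = 3.141593 * 0.04141225 = 0.130100 m^2
V = 0.130100 * 22.4 * 0.55 = 1.60283 ≈ 1.603 m^3

1.603 m^3


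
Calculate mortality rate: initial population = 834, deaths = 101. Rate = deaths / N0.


Mortality rate = 101 / 834 = 0.121103 ≈ 0.1211

0.1211


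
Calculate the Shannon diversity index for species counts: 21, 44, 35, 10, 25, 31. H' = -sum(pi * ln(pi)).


Total N = 21 + 44 + 35 + 10 + 25 + 31 = 166
Per-species terms:
  p = 21/166 = 0.126506; ln(p) = -2.067466; p*ln(p) = 0.126506 * (-2.067466) = -0.261547
  p = 44/166 = 0.265060; ln(p) = -1.327799; p*ln(p) = 0.265060 * (-1.327799) = -0.351946
  p = 35/166 = 0.210843; ln(p) = -1.556641; p*ln(p) = 0.210843 * (-1.556641) = -0.328207
  p = 10/166 = 0.060241; ln(p) = -2.809402; p*ln(p) = 0.060241 * (-2.809402) = -0.169241
  p = 25/166 = 0.150602; ln(p) = -1.893115; p*ln(p) = 0.150602 * (-1.893115) = -0.285107
  p = 31/166 = 0.186747; ln(p) = -1.678001; p*ln(p) = 0.186747 * (-1.678001) = -0.313362
sum(p*ln(p)) = (-0.261547) + (-0.351946) + (-0.328207) + (-0.169241) + (-0.285107) + (-0.313362) = -1.709410
H' = -(-1.709410) = 1.709410 ≈ 1.7094

1.7094


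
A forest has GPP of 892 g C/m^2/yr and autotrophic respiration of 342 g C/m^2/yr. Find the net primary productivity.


NPP = GPP - Ra = 892 - 342 = 550 g C/m^2/yr

550 g C/m^2/yr


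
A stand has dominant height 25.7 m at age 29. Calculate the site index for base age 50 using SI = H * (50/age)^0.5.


50/29 = 1.72414
(1.72414)^0.5 = 1.31307
SI = 25.7 * 1.31307 = 33.7459 ≈ 33.7 m

33.7 m


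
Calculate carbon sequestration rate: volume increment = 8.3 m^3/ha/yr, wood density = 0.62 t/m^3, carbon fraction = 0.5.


C = 8.3 * 0.62 * 0.5 = 2.573 ≈ 2.57 t C/ha/yr

2.57 t C/ha/yr


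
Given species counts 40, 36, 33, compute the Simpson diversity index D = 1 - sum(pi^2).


Total N = 40 + 36 + 33 = 109
Per-species terms:
  p = 40/109 = 0.366972; p^2 = 0.366972^2 = 0.134668
  p = 36/109 = 0.330275; p^2 = 0.330275^2 = 0.109082
  p = 33/109 = 0.302752; p^2 = 0.302752^2 = 0.091659
sum(p^2) = 0.134668 + 0.109082 + 0.091659 = 0.335409
D = 1 - 0.335409 = 0.664591 ≈ 0.6646

0.6646


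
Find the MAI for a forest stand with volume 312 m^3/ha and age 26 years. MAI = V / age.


MAI = 312 / 26 = 12.00 m^3/ha/yr

12.00 m^3/ha/yr


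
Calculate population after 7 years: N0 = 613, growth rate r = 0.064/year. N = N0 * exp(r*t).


r*t = 0.064 * 7 = 0.448
exp(0.448) = 1.56518
N = 613 * 1.56518 = 959.455 ≈ 959

959


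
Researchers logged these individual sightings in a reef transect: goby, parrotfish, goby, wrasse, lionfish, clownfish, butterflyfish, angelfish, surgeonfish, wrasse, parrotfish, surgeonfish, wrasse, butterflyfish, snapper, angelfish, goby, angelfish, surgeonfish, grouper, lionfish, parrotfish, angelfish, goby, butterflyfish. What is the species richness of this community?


Total individuals logged = 25
Distinct species (count of individuals): goby (4), parrotfish (3), wrasse (3), lionfish (2), clownfish (1), butterflyfish (3), angelfish (4), surgeonfish (3), snapper (1), grouper (1)
Species richness = number of distinct species = 10

10


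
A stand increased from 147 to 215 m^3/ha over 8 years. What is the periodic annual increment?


PAI = (V2 - V1) / period = (215 - 147) / 8 = 68 / 8 = 8.50 m^3/ha/yr

8.50 m^3/ha/yr


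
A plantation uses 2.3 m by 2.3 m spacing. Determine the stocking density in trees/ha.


N = 10000 / 2.3^2 = 10000 / 5.29 = 1890.36 ≈ 1890 trees/ha

1890 trees/ha


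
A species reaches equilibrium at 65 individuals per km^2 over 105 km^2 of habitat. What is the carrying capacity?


K = 65 * 105 = 6825 individuals

6825 individuals


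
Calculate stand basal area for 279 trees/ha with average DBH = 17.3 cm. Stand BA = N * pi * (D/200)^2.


(D/200)^2 = (17.3/200)^2 = 0.0865^2 = 0.00748225
Individual BA = 3.141593 * 0.00748225 = 0.0235062 m^2
Stand BA = 279 * 0.0235062 = 6.55823 ≈ 6.56 m^2/ha

6.56 m^2/ha


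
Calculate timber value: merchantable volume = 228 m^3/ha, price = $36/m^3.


Value = 228 * 36 = $8208/ha

$8208/ha


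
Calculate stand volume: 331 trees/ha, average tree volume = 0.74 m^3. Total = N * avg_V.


V_stand = 331 * 0.74 = 244.94 ≈ 244.9 m^3/ha

244.9 m^3/ha


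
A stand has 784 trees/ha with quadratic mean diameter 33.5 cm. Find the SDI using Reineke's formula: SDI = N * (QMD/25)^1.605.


QMD/25 = 33.5/25 = 1.34
(1.34)^1.605 = exp(1.605 * ln(1.34)) = exp(1.605 * 0.292670) = exp(0.469735) = 1.59957
SDI = 784 * 1.59957 = 1254.06 ≈ 1254

1254


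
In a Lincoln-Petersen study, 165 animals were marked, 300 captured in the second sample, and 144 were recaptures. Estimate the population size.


N = M * C / R = 165 * 300 / 144 = 49500 / 144 = 343.75 ≈ 344

344 individuals


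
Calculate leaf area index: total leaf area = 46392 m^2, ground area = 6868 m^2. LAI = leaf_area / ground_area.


LAI = 46392 / 6868 = 6.7548 ≈ 6.75

6.75


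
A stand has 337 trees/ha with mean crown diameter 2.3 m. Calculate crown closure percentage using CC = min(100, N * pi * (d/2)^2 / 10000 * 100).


(d/2)^2 = (2.3/2)^2 = 1.15^2 = 1.3225
Crown area = 3.141593 * 1.3225 = 4.15476 m^2
N * area / 10000 * 100 = 337 * 4.15476 / 10000 * 100 = 14.0015
CC = min(100, 14.0015) = 14.0015 ≈ 14.0%

14.0%


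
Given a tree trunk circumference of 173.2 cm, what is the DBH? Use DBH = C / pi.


DBH = C / pi = 173.2 / 3.141593 = 55.1313 ≈ 55.13 cm

55.13 cm


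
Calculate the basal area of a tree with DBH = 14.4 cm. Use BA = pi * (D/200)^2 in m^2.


D/200 = 14.4/200 = 0.072 m
(D/200)^2 = 0.072^2 = 0.005184
BA = 3.141593 * 0.005184 = 0.0162860 ≈ 0.0163 m^2

0.0163 m^2


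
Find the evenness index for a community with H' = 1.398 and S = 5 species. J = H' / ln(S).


ln(5) = 1.60944
J = H' / ln(S) = 1.398 / 1.60944 = 0.868625 ≈ 0.8686

0.8686


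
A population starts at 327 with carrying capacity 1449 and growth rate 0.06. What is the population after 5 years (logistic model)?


(K - N0)/N0 = (1449 - 327)/327 = 1122/327 = 3.43119
r*t = 0.06 * 5 = 0.3; exp(-0.3) = 0.740818
3.43119 * 0.740818 = 2.54189
1 + 2.54189 = 3.54189
N = 1449 / 3.54189 = 409.104 ≈ 409

409


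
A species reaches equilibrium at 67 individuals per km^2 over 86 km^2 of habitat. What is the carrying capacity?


K = 67 * 86 = 5762 individuals

5762 individuals


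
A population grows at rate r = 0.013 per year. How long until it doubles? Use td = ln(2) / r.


td = ln(2) / 0.013 = 0.693147 / 0.013 = 53.3190 ≈ 53.3 years

53.3 years


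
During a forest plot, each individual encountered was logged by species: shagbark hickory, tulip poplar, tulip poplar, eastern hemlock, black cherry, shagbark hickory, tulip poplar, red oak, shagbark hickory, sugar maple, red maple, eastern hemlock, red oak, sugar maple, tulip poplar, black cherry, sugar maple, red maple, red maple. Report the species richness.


Total individuals logged = 19
Distinct species (count of individuals): shagbark hickory (3), tulip poplar (4), eastern hemlock (2), black cherry (2), red oak (2), sugar maple (3), red maple (3)
Species richness = number of distinct species = 7

7


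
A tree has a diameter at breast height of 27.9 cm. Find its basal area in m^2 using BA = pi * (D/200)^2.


D/200 = 27.9/200 = 0.1395 m
(D/200)^2 = 0.1395^2 = 0.01946025
BA = 3.141593 * 0.01946025 = 0.0611362 ≈ 0.0611 m^2

0.0611 m^2


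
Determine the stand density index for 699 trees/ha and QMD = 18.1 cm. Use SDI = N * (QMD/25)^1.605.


QMD/25 = 18.1/25 = 0.724
(0.724)^1.605 = exp(1.605 * ln(0.724)) = exp(1.605 * (-0.322964)) = exp(-0.518357) = 0.595498
SDI = 699 * 0.595498 = 416.253 ≈ 416

416


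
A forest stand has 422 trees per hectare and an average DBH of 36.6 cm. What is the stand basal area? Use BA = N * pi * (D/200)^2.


(D/200)^2 = (36.6/200)^2 = 0.183^2 = 0.033489
Individual BA = 3.141593 * 0.033489 = 0.105209 m^2
Stand BA = 422 * 0.105209 = 44.3982 ≈ 44.40 m^2/ha

44.40 m^2/ha


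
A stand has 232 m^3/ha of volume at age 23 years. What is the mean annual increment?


MAI = 232 / 23 = 10.0870 ≈ 10.09 m^3/ha/yr

10.09 m^3/ha/yr


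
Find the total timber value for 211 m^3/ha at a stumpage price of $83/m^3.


Value = 211 * 83 = $17513/ha

$17513/ha


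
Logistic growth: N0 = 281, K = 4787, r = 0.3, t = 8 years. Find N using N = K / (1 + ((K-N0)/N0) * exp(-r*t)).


(K - N0)/N0 = (4787 - 281)/281 = 4506/281 = 16.0356
r*t = 0.3 * 8 = 2.4; exp(-2.4) = 0.0907180
16.0356 * 0.0907180 = 1.45472
1 + 1.45472 = 2.45472
N = 4787 / 2.45472 = 1950.12 ≈ 1950

1950


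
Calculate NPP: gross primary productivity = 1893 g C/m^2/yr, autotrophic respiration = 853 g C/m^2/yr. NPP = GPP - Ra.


NPP = GPP - Ra = 1893 - 853 = 1040 g C/m^2/yr

1040 g C/m^2/yr


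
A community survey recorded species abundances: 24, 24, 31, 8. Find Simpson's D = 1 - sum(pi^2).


Total N = 24 + 24 + 31 + 8 = 87
Per-species terms:
  p = 24/87 = 0.275862; p^2 = 0.275862^2 = 0.076100
  p = 24/87 = 0.275862; p^2 = 0.275862^2 = 0.076100
  p = 31/87 = 0.356322; p^2 = 0.356322^2 = 0.126965
  p = 8/87 = 0.091954; p^2 = 0.091954^2 = 0.008456
sum(p^2) = 0.076100 + 0.076100 + 0.126965 + 0.008456 = 0.287621
D = 1 - 0.287621 = 0.712379 ≈ 0.7124

0.7124


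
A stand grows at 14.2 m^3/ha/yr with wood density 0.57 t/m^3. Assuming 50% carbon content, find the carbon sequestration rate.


C = 14.2 * 0.57 * 0.5 = 4.047 ≈ 4.05 t C/ha/yr

4.05 t C/ha/yr


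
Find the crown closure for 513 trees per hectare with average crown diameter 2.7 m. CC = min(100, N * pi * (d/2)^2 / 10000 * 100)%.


(d/2)^2 = (2.7/2)^2 = 1.35^2 = 1.8225
Crown area = 3.141593 * 1.8225 = 5.72555 m^2
N * area / 10000 * 100 = 513 * 5.72555 / 10000 * 100 = 29.3721
CC = min(100, 29.3721) = 29.3721 ≈ 29.4%

29.4%


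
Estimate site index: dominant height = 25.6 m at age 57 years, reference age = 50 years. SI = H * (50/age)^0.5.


50/57 = 0.877193
(0.877193)^0.5 = 0.936586
SI = 25.6 * 0.936586 = 23.9766 ≈ 24.0 m

24.0 m


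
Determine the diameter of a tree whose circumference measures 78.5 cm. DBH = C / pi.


DBH = C / pi = 78.5 / 3.141593 = 24.9873 ≈ 24.99 cm

24.99 cm


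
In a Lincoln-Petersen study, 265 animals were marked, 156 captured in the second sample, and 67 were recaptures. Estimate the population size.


N = M * C / R = 265 * 156 / 67 = 41340 / 67 = 617.01 ≈ 617

617 individuals


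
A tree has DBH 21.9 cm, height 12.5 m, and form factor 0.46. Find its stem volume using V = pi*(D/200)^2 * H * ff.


(D/200)^2 = (21.9/200)^2 = 0.1095^2 = 0.01199025
BA = 3.141593 * 0.01199025 = 0.0376685 m^2
V = 0.0376685 * 12.5 * 0.46 = 0.216594 ≈ 0.217 m^3

0.217 m^3


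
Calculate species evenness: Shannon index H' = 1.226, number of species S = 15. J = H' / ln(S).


ln(15) = 2.70805
J = H' / ln(S) = 1.226 / 2.70805 = 0.452724 ≈ 0.4527

0.4527


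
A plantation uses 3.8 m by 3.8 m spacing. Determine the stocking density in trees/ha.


N = 10000 / 3.8^2 = 10000 / 14.44 = 692.521 ≈ 693 trees/ha

693 trees/ha


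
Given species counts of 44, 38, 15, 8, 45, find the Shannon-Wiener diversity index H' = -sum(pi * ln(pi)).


Total N = 44 + 38 + 15 + 8 + 45 = 150
Per-species terms:
  p = 44/150 = 0.293333; ln(p) = -1.226447; p*ln(p) = 0.293333 * (-1.226447) = -0.359757
  p = 38/150 = 0.253333; ln(p) = -1.373050; p*ln(p) = 0.253333 * (-1.373050) = -0.347839
  p = 15/150 = 0.100000; ln(p) = -2.302585; p*ln(p) = 0.100000 * (-2.302585) = -0.230259
  p = 8/150 = 0.053333; ln(p) = -2.931200; p*ln(p) = 0.053333 * (-2.931200) = -0.156330
  p = 45/150 = 0.300000; ln(p) = -1.203973; p*ln(p) = 0.300000 * (-1.203973) = -0.361192
sum(p*ln(p)) = (-0.359757) + (-0.347839) + (-0.230259) + (-0.156330) + (-0.361192) = -1.455377
H' = -(-1.455377) = 1.455377 ≈ 1.4554

1.4554


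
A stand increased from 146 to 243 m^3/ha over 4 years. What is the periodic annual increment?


PAI = (V2 - V1) / period = (243 - 146) / 4 = 97 / 4 = 24.25 m^3/ha/yr

24.25 m^3/ha/yr


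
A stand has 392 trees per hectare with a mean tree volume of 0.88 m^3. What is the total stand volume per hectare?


V_stand = 392 * 0.88 = 344.96 ≈ 345.0 m^3/ha

345.0 m^3/ha


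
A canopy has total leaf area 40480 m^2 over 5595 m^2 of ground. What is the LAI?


LAI = 40480 / 5595 = 7.2350 ≈ 7.24

7.24


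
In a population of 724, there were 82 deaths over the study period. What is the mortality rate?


Mortality rate = 82 / 724 = 0.113260 ≈ 0.1133

0.1133


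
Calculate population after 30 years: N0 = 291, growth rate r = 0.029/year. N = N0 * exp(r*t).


r*t = 0.029 * 30 = 0.87
exp(0.87) = 2.38691
N = 291 * 2.38691 = 694.591 ≈ 695

695


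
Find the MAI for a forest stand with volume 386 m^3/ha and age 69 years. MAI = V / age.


MAI = 386 / 69 = 5.5942 ≈ 5.59 m^3/ha/yr

5.59 m^3/ha/yr


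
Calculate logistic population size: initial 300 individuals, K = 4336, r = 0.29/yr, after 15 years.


(K - N0)/N0 = (4336 - 300)/300 = 4036/300 = 13.4533
r*t = 0.29 * 15 = 4.35; exp(-4.35) = 0.0129068
13.4533 * 0.0129068 = 0.173639
1 + 0.173639 = 1.17364
N = 4336 / 1.17364 = 3694.49 ≈ 3694

3694


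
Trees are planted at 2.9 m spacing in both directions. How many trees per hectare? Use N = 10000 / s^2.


N = 10000 / 2.9^2 = 10000 / 8.41 = 1189.06 ≈ 1189 trees/ha

1189 trees/ha


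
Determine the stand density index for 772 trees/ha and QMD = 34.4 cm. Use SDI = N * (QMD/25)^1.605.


QMD/25 = 34.4/25 = 1.376
(1.376)^1.605 = exp(1.605 * ln(1.376)) = exp(1.605 * 0.319181) = exp(0.512286) = 1.66910
SDI = 772 * 1.66910 = 1288.55 ≈ 1289

1289


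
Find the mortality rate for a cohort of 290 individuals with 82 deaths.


Mortality rate = 82 / 290 = 0.282759 ≈ 0.2828

0.2828


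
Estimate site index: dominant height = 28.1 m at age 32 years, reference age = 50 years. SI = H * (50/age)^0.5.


50/32 = 1.56250
(1.56250)^0.5 = 1.25000
SI = 28.1 * 1.25000 = 35.1250 ≈ 35.1 m

35.1 m


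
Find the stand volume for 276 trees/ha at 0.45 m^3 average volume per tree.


V_stand = 276 * 0.45 = 124.2 m^3/ha

124.2 m^3/ha


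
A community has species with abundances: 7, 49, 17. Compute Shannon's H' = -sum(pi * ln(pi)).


Total N = 7 + 49 + 17 = 73
Per-species terms:
  p = 7/73 = 0.095890; ln(p) = -2.344554; p*ln(p) = 0.095890 * (-2.344554) = -0.224819
  p = 49/73 = 0.671233; ln(p) = -0.398639; p*ln(p) = 0.671233 * (-0.398639) = -0.267580
  p = 17/73 = 0.232877; ln(p) = -1.457245; p*ln(p) = 0.232877 * (-1.457245) = -0.339359
sum(p*ln(p)) = (-0.224819) + (-0.267580) + (-0.339359) = -0.831758
H' = -(-0.831758) = 0.831758 ≈ 0.8318

0.8318


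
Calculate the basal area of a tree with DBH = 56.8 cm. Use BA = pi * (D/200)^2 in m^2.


D/200 = 56.8/200 = 0.284 m
(D/200)^2 = 0.284^2 = 0.080656
BA = 3.141593 * 0.080656 = 0.253388 ≈ 0.2534 m^2

0.2534 m^2


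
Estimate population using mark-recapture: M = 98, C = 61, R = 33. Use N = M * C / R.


N = M * C / R = 98 * 61 / 33 = 5978 / 33 = 181.15 ≈ 181

181 individuals


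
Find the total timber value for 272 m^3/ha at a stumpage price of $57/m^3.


Value = 272 * 57 = $15504/ha

$15504/ha


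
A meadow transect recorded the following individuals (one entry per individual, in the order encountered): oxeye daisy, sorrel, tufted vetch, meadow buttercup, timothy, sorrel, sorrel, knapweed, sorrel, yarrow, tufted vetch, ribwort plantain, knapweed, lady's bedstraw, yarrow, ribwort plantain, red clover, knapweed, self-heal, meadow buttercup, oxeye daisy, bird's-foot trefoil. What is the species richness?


Total individuals logged = 22
Distinct species (count of individuals): oxeye daisy (2), sorrel (4), tufted vetch (2), meadow buttercup (2), timothy (1), knapweed (3), yarrow (2), ribwort plantain (2), lady's bedstraw (1), red clover (1), self-heal (1), bird's-foot trefoil (1)
Species richness = number of distinct species = 12

12


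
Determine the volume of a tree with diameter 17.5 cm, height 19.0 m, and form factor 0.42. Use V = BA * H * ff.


(D/200)^2 = (17.5/200)^2 = 0.0875^2 = 0.00765625
BA = 3.141593 * 0.00765625 = 0.0240528 m^2
V = 0.0240528 * 19.0 * 0.42 = 0.191941 ≈ 0.192 m^3

0.192 m^3


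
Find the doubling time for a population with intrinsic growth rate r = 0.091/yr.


td = ln(2) / 0.091 = 0.693147 / 0.091 = 7.61700 ≈ 7.6 years

7.6 years


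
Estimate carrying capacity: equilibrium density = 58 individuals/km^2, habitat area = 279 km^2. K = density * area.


K = 58 * 279 = 16182 individuals

16182 individuals


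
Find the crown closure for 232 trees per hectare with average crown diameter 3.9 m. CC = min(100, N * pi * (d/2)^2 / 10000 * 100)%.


(d/2)^2 = (3.9/2)^2 = 1.95^2 = 3.8025
Crown area = 3.141593 * 3.8025 = 11.9459 m^2
N * area / 10000 * 100 = 232 * 11.9459 / 10000 * 100 = 27.7145
CC = min(100, 27.7145) = 27.7145 ≈ 27.7%

27.7%


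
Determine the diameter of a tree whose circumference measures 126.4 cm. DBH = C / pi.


DBH = C / pi = 126.4 / 3.141593 = 40.2344 ≈ 40.23 cm

40.23 cm


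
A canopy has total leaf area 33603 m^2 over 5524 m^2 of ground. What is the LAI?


LAI = 33603 / 5524 = 6.0831 ≈ 6.08

6.08


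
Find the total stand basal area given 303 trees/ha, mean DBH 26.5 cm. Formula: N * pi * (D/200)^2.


(D/200)^2 = (26.5/200)^2 = 0.1325^2 = 0.01755625
Individual BA = 3.141593 * 0.01755625 = 0.0551546 m^2
Stand BA = 303 * 0.0551546 = 16.7118 ≈ 16.71 m^2/ha

16.71 m^2/ha


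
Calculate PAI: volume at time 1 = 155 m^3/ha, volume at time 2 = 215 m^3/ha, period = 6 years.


PAI = (V2 - V1) / period = (215 - 155) / 6 = 60 / 6 = 10.00 m^3/ha/yr

10.00 m^3/ha/yr


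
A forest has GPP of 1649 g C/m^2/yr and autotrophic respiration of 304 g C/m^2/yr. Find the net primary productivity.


NPP = GPP - Ra = 1649 - 304 = 1345 g C/m^2/yr

1345 g C/m^2/yr


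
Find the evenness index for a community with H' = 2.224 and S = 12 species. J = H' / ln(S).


ln(12) = 2.48491
J = H' / ln(S) = 2.224 / 2.48491 = 0.895002 ≈ 0.8950

0.8950


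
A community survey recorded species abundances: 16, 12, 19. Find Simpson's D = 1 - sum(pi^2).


Total N = 16 + 12 + 19 = 47
Per-species terms:
  p = 16/47 = 0.340426; p^2 = 0.340426^2 = 0.115890
  p = 12/47 = 0.255319; p^2 = 0.255319^2 = 0.065188
  p = 19/47 = 0.404255; p^2 = 0.404255^2 = 0.163422
sum(p^2) = 0.115890 + 0.065188 + 0.163422 = 0.344500
D = 1 - 0.344500 = 0.655500 ≈ 0.6555

0.6555


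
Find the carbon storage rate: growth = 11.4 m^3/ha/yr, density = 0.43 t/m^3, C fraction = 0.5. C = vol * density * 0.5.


C = 11.4 * 0.43 * 0.5 = 2.451 ≈ 2.45 t C/ha/yr

2.45 t C/ha/yr


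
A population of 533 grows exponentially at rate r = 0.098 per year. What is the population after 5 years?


r*t = 0.098 * 5 = 0.49
exp(0.49) = 1.63232
N = 533 * 1.63232 = 870.027 ≈ 870

870


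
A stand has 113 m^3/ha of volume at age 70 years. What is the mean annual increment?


MAI = 113 / 70 = 1.6143 ≈ 1.61 m^3/ha/yr

1.61 m^3/ha/yr


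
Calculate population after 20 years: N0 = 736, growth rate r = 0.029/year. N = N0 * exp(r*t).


r*t = 0.029 * 20 = 0.58
exp(0.58) = 1.78604
N = 736 * 1.78604 = 1314.53 ≈ 1315

1315


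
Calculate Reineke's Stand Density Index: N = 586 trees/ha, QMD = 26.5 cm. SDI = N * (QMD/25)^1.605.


QMD/25 = 26.5/25 = 1.06
(1.06)^1.605 = exp(1.605 * ln(1.06)) = exp(1.605 * 0.0582689) = exp(0.0935216) = 1.09803
SDI = 586 * 1.09803 = 643.446 ≈ 643

643


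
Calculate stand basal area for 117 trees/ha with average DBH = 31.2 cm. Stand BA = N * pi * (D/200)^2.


(D/200)^2 = (31.2/200)^2 = 0.156^2 = 0.024336
Individual BA = 3.141593 * 0.024336 = 0.0764538 m^2
Stand BA = 117 * 0.0764538 = 8.94509 ≈ 8.95 m^2/ha

8.95 m^2/ha


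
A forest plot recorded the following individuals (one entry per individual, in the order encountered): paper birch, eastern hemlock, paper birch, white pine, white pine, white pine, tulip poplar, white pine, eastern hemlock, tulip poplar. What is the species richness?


Total individuals logged = 10
Distinct species (count of individuals): paper birch (2), eastern hemlock (2), white pine (4), tulip poplar (2)
Species richness = number of distinct species = 4

4


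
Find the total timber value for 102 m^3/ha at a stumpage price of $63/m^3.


Value = 102 * 63 = $6426/ha

$6426/ha


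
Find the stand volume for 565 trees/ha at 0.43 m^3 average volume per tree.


V_stand = 565 * 0.43 = 242.95 ≈ 243.0 m^3/ha

243.0 m^3/ha


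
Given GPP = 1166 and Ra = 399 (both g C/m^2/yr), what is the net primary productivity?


NPP = GPP - Ra = 1166 - 399 = 767 g C/m^2/yr

767 g C/m^2/yr


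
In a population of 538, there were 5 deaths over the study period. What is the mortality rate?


Mortality rate = 5 / 538 = 0.009294 ≈ 0.0093

0.0093


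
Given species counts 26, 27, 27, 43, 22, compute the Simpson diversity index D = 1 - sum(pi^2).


Total N = 26 + 27 + 27 + 43 + 22 = 145
Per-species terms:
  p = 26/145 = 0.179310; p^2 = 0.179310^2 = 0.032152
  p = 27/145 = 0.186207; p^2 = 0.186207^2 = 0.034673
  p = 27/145 = 0.186207; p^2 = 0.186207^2 = 0.034673
  p = 43/145 = 0.296552; p^2 = 0.296552^2 = 0.087943
  p = 22/145 = 0.151724; p^2 = 0.151724^2 = 0.023020
sum(p^2) = 0.032152 + 0.034673 + 0.034673 + 0.087943 + 0.023020 = 0.212461
D = 1 - 0.212461 = 0.787539 ≈ 0.7875

0.7875


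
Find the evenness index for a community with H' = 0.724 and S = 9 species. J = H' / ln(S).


ln(9) = 2.19722
J = H' / ln(S) = 0.724 / 2.19722 = 0.329507 ≈ 0.3295

0.3295


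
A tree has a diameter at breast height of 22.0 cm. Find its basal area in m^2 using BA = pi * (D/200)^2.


D/200 = 22.0/200 = 0.11 m
(D/200)^2 = 0.11^2 = 0.0121
BA = 3.141593 * 0.0121 = 0.0380133 ≈ 0.0380 m^2

0.0380 m^2


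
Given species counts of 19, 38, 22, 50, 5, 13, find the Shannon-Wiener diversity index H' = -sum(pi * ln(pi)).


Total N = 19 + 38 + 22 + 50 + 5 + 13 = 147
Per-species terms:
  p = 19/147 = 0.129252; ln(p) = -2.045991; p*ln(p) = 0.129252 * (-2.045991) = -0.264448
  p = 38/147 = 0.258503; ln(p) = -1.352848; p*ln(p) = 0.258503 * (-1.352848) = -0.349715
  p = 22/147 = 0.149660; ln(p) = -1.899389; p*ln(p) = 0.149660 * (-1.899389) = -0.284263
  p = 50/147 = 0.340136; ln(p) = -1.078410; p*ln(p) = 0.340136 * (-1.078410) = -0.366806
  p = 5/147 = 0.034014; ln(p) = -3.380983; p*ln(p) = 0.034014 * (-3.380983) = -0.115001
  p = 13/147 = 0.088435; ln(p) = -2.425487; p*ln(p) = 0.088435 * (-2.425487) = -0.214498
sum(p*ln(p)) = (-0.264448) + (-0.349715) + (-0.284263) + (-0.366806) + (-0.115001) + (-0.214498) = -1.594731
H' = -(-1.594731) = 1.594731 ≈ 1.5947

1.5947


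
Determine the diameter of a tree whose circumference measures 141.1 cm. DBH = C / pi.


DBH = C / pi = 141.1 / 3.141593 = 44.9135 ≈ 44.91 cm

44.91 cm


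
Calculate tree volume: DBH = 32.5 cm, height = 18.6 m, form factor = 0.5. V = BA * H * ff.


(D/200)^2 = (32.5/200)^2 = 0.1625^2 = 0.02640625
BA = 3.141593 * 0.02640625 = 0.0829577 m^2
V = 0.0829577 * 18.6 * 0.5 = 0.771507 ≈ 0.772 m^3

0.772 m^3


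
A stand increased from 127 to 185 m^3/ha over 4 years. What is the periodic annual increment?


PAI = (V2 - V1) / period = (185 - 127) / 4 = 58 / 4 = 14.50 m^3/ha/yr

14.50 m^3/ha/yr


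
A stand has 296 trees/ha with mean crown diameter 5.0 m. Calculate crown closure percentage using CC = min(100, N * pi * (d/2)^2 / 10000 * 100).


(d/2)^2 = (5.0/2)^2 = 2.5^2 = 6.25
Crown area = 3.141593 * 6.25 = 19.6350 m^2
N * area / 10000 * 100 = 296 * 19.6350 / 10000 * 100 = 58.1196
CC = min(100, 58.1196) = 58.1196 ≈ 58.1%

58.1%


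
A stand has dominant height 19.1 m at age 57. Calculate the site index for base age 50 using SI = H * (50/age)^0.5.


50/57 = 0.877193
(0.877193)^0.5 = 0.936586
SI = 19.1 * 0.936586 = 17.8888 ≈ 17.9 m

17.9 m


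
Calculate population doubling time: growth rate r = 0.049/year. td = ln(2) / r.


td = ln(2) / 0.049 = 0.693147 / 0.049 = 14.1459 ≈ 14.1 years

14.1 years


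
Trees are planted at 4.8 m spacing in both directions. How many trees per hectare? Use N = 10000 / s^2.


N = 10000 / 4.8^2 = 10000 / 23.04 = 434.028 ≈ 434 trees/ha

434 trees/ha


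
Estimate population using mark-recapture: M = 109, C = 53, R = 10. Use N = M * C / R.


N = M * C / R = 109 * 53 / 10 = 5777 / 10 = 577.70 ≈ 578

578 individuals


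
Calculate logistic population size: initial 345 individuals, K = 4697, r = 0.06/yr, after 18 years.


(K - N0)/N0 = (4697 - 345)/345 = 4352/345 = 12.6145
r*t = 0.06 * 18 = 1.08; exp(-1.08) = 0.339596
12.6145 * 0.339596 = 4.28383
1 + 4.28383 = 5.28383
N = 4697 / 5.28383 = 888.939 ≈ 889

889


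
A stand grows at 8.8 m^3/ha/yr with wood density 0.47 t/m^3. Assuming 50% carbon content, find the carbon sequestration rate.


C = 8.8 * 0.47 * 0.5 = 2.068 ≈ 2.07 t C/ha/yr

2.07 t C/ha/yr


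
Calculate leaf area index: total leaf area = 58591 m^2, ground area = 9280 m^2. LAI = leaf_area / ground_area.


LAI = 58591 / 9280 = 6.3137 ≈ 6.31

6.31


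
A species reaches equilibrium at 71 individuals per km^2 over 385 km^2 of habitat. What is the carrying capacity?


K = 71 * 385 = 27335 individuals

27335 individuals


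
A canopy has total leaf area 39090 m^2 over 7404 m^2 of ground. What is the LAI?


LAI = 39090 / 7404 = 5.2796 ≈ 5.28

5.28


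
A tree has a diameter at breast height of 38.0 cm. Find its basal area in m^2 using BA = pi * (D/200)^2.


D/200 = 38.0/200 = 0.19 m
(D/200)^2 = 0.19^2 = 0.0361
BA = 3.141593 * 0.0361 = 0.113412 ≈ 0.1134 m^2

0.1134 m^2


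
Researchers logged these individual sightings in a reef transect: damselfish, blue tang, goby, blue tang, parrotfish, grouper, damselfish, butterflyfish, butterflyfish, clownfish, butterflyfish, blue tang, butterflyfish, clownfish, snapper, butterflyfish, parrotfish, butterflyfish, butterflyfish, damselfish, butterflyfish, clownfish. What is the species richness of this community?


Total individuals logged = 22
Distinct species (count of individuals): damselfish (3), blue tang (3), goby (1), parrotfish (2), grouper (1), butterflyfish (8), clownfish (3), snapper (1)
Species richness = number of distinct species = 8

8


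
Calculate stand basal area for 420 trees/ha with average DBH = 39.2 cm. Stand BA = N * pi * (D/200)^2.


(D/200)^2 = (39.2/200)^2 = 0.196^2 = 0.038416
Individual BA = 3.141593 * 0.038416 = 0.120687 m^2
Stand BA = 420 * 0.120687 = 50.6885 ≈ 50.69 m^2/ha

50.69 m^2/ha


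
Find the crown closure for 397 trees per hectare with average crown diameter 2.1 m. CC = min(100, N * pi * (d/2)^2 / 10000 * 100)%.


(d/2)^2 = (2.1/2)^2 = 1.05^2 = 1.1025
Crown area = 3.141593 * 1.1025 = 3.46361 m^2
N * area / 10000 * 100 = 397 * 3.46361 / 10000 * 100 = 13.7505
CC = min(100, 13.7505) = 13.7505 ≈ 13.8%

13.8%


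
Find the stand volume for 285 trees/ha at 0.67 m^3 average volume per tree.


V_stand = 285 * 0.67 = 190.95 ≈ 191.0 m^3/ha

191.0 m^3/ha


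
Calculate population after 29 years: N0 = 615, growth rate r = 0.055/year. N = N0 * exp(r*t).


r*t = 0.055 * 29 = 1.595
exp(1.595) = 4.92833
N = 615 * 4.92833 = 3030.92 ≈ 3031

3031


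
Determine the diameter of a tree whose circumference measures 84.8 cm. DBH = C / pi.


DBH = C / pi = 84.8 / 3.141593 = 26.9927 ≈ 26.99 cm

26.99 cm


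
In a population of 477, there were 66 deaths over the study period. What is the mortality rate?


Mortality rate = 66 / 477 = 0.138365 ≈ 0.1384

0.1384


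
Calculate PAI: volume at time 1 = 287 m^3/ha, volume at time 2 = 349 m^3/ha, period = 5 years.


PAI = (V2 - V1) / period = (349 - 287) / 5 = 62 / 5 = 12.40 m^3/ha/yr

12.40 m^3/ha/yr


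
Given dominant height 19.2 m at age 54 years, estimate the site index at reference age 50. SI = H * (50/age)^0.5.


50/54 = 0.925926
(0.925926)^0.5 = 0.962250
SI = 19.2 * 0.962250 = 18.4752 ≈ 18.5 m

18.5 m


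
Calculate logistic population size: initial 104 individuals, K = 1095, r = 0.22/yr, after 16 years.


(K - N0)/N0 = (1095 - 104)/104 = 991/104 = 9.52885
r*t = 0.22 * 16 = 3.52; exp(-3.52) = 0.0295994
9.52885 * 0.0295994 = 0.282048
1 + 0.282048 = 1.28205
N = 1095 / 1.28205 = 854.101 ≈ 854

854


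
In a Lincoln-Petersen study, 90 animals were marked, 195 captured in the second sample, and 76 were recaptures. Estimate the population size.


N = M * C / R = 90 * 195 / 76 = 17550 / 76 = 230.92 ≈ 231

231 individuals


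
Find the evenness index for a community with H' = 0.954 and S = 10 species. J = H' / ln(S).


ln(10) = 2.30259
J = H' / ln(S) = 0.954 / 2.30259 = 0.414316 ≈ 0.4143

0.4143


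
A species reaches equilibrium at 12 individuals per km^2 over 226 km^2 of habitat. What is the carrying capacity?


K = 12 * 226 = 2712 individuals

2712 individuals
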